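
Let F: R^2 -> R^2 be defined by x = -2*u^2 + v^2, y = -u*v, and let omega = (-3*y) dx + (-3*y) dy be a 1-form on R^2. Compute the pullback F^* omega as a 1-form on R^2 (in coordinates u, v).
F^* omega = (3*u*v*(-4*u - v)) du + (3*u*v*(-u + 2*v)) dv

Using F^*(f dg) = (f ∘ F) d(g ∘ F), substitute each coordinate x_i by F_i(u, v) in f_i, and replace dx_i by d F_i = (∂F_i/∂u) du + (∂F_i/∂v) dv.
  For the x component: f_1(F) = 3*u*v; d F_1 = (-4*u) du + (2*v) dv
  For the y component: f_2(F) = 3*u*v; d F_2 = (-v) du + (-u) dv
Combining and collecting du, dv coefficients:
  coeff of du: 3*u*v*(-4*u - v)
  coeff of dv: 3*u*v*(-u + 2*v)
F^* omega = (3*u*v*(-4*u - v)) du + (3*u*v*(-u + 2*v)) dv.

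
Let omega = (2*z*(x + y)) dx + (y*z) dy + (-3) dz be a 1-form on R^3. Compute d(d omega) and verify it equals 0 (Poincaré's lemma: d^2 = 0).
d(d omega) = 0

Step 1: d omega = sum_{i<j} (∂f_j/∂x_i - ∂f_i/∂x_j) dx_i ∧ dx_j:
  coeff of dx ∧ dy: -2*z
  coeff of dx ∧ dz: -2*x - 2*y
  coeff of dy ∧ dz: -y
Step 2: Apply d again to each 2-form coefficient. The only possible 3-form in R^3 is dx ∧ dy ∧ dz, with coefficient
  ∂(coeff of dy∧dz)/∂x - ∂(coeff of dx∧dz)/∂y + ∂(coeff of dx∧dy)/∂z
  = ∂/∂x (-y) - ∂/∂y (-2*x - 2*y) + ∂/∂z (-2*z).
Each of these terms simplifies to sums of mixed partials that cancel in pairs. The result is 0 (by equality of mixed partials for smooth functions — Schwarz / Clairaut).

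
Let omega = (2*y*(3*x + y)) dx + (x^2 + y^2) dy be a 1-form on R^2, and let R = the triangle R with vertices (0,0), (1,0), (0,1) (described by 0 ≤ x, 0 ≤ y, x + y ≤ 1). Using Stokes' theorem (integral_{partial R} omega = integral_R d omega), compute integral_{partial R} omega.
integral_(partial R) omega = -4/3

Stokes: integral_partial_R omega = integral_R d omega with d omega = (∂Q/∂x - ∂P/∂y) dx ∧ dy.
  ∂Q/∂x = 2*x
  ∂P/∂y = 6*x + 4*y
  integrand = ∂Q/∂x - ∂P/∂y = -4*x - 4*y.
Integrating over R: integral_0^1 integral_0^{1-x} (-4*x - 4*y) dy dx = -4/3.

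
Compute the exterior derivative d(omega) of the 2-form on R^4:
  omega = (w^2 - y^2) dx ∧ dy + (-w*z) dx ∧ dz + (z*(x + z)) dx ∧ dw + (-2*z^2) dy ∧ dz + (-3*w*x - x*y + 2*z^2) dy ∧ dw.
d(omega) = (-w - y) dx ∧ dy ∧ dw + (-x - 3*z) dx ∧ dz ∧ dw + (-4*z) dy ∧ dz ∧ dw

For a 2-form omega = sum_{i<j} g_{ij} dx_i ∧ dx_j, the exterior derivative is
  d(omega) = sum_{i<j} d(g_{ij}) ∧ dx_i ∧ dx_j = sum_{i<j, k} (∂g_{ij}/∂x_k) dx_k ∧ dx_i ∧ dx_j.
Expand each term, using dx_k ∧ dx_i ∧ dx_j = sgn(permutation) dx_{(a)} ∧ dx_{(b)} ∧ dx_{(c)} with (a < b < c) sorted:
  d(w^2 - y^2) includes (∂/∂w)(w^2 - y^2) dw = (2*w) dw, which multiplied by dx ∧ dy gives (2*w) dx ∧ dy ∧ dw
  d(-w*z) includes (∂/∂w)(-w*z) dw = (-z) dw, which multiplied by dx ∧ dz gives (-z) dx ∧ dz ∧ dw
  d(z*(x + z)) includes (∂/∂z)(z*(x + z)) dz = (x + 2*z) dz, which multiplied by dx ∧ dw gives (-x - 2*z) dx ∧ dz ∧ dw
  d(-3*w*x - x*y + 2*z^2) includes (∂/∂x)(-3*w*x - x*y + 2*z^2) dx = (-3*w - y) dx, which multiplied by dy ∧ dw gives (-3*w - y) dx ∧ dy ∧ dw
  d(-3*w*x - x*y + 2*z^2) includes (∂/∂z)(-3*w*x - x*y + 2*z^2) dz = (4*z) dz, which multiplied by dy ∧ dw gives (-4*z) dy ∧ dz ∧ dw
Collecting like 3-forms: d(omega) = (-w - y) dx ∧ dy ∧ dw + (-x - 3*z) dx ∧ dz ∧ dw + (-4*z) dy ∧ dz ∧ dw.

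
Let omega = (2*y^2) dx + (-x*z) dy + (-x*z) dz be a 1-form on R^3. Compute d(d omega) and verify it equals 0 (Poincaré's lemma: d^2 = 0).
d(d omega) = 0

Step 1: d omega = sum_{i<j} (∂f_j/∂x_i - ∂f_i/∂x_j) dx_i ∧ dx_j:
  coeff of dx ∧ dy: -4*y - z
  coeff of dx ∧ dz: -z
  coeff of dy ∧ dz: x
Step 2: Apply d again to each 2-form coefficient. The only possible 3-form in R^3 is dx ∧ dy ∧ dz, with coefficient
  ∂(coeff of dy∧dz)/∂x - ∂(coeff of dx∧dz)/∂y + ∂(coeff of dx∧dy)/∂z
  = ∂/∂x (x) - ∂/∂y (-z) + ∂/∂z (-4*y - z).
Each of these terms simplifies to sums of mixed partials that cancel in pairs. The result is 0 (by equality of mixed partials for smooth functions — Schwarz / Clairaut).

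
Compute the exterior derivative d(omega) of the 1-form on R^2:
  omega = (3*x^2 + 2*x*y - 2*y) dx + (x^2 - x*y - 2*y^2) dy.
d(omega) = (2 - y) dx ∧ dy

For a 1-form omega = sum_i f_i dx_i, the exterior derivative is
  d(omega) = sum_{i < j} (∂f_j/∂x_i - ∂f_i/∂x_j) dx_i ∧ dx_j.
  coefficient of dx ∧ dy: ∂f_2/∂x - ∂f_1/∂y = ∂(x^2 - x*y - 2*y^2)/∂x - ∂(3*x^2 + 2*x*y - 2*y)/∂y = 2 - y
Assembling: d(omega) = (2 - y) dx ∧ dy.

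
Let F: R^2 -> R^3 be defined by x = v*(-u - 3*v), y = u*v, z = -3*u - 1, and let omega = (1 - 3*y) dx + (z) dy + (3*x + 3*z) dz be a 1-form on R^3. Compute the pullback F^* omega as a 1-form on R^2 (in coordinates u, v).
F^* omega = (3*u*v^2 + 6*u*v + 27*u + 27*v^2 - 2*v + 9) du + (3*u^2*v - 3*u^2 + 18*u*v^2 - 2*u - 6*v) dv

Using F^*(f dg) = (f ∘ F) d(g ∘ F), substitute each coordinate x_i by F_i(u, v) in f_i, and replace dx_i by d F_i = (∂F_i/∂u) du + (∂F_i/∂v) dv.
  For the x component: f_1(F) = -3*u*v + 1; d F_1 = (-v) du + (-u - 6*v) dv
  For the y component: f_2(F) = -3*u - 1; d F_2 = (v) du + (u) dv
  For the z component: f_3(F) = -3*u*v - 9*u - 9*v^2 - 3; d F_3 = (-3) du + (0) dv
Combining and collecting du, dv coefficients:
  coeff of du: 3*u*v^2 + 6*u*v + 27*u + 27*v^2 - 2*v + 9
  coeff of dv: 3*u^2*v - 3*u^2 + 18*u*v^2 - 2*u - 6*v
F^* omega = (3*u*v^2 + 6*u*v + 27*u + 27*v^2 - 2*v + 9) du + (3*u^2*v - 3*u^2 + 18*u*v^2 - 2*u - 6*v) dv.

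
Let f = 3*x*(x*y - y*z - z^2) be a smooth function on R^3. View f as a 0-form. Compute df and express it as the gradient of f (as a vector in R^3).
df = (6*x*y - 3*y*z - 3*z^2) dx + (3*x*(x - z)) dy + (3*x*(-y - 2*z)) dz; grad f = (6*x*y - 3*y*z - 3*z^2, 3*x*(x - z), 3*x*(-y - 2*z))

For a 0-form f, d f = (∂f/∂x) dx + (∂f/∂y) dy + (∂f/∂z) dz. The components of the vector representation are exactly the entries of grad f in Cartesian coordinates:
  ∂f/∂x = 6*x*y - 3*y*z - 3*z^2
  ∂f/∂y = 3*x*(x - z)
  ∂f/∂z = 3*x*(-y - 2*z).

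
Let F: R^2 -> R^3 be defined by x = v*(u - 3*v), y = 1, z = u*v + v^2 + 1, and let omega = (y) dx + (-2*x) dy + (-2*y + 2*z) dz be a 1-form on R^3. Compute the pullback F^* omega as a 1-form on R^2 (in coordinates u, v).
F^* omega = (v*(2*u*v + 2*v^2 + 1)) du + (2*u^2*v + 6*u*v^2 + u + 4*v^3 - 6*v) dv

Using F^*(f dg) = (f ∘ F) d(g ∘ F), substitute each coordinate x_i by F_i(u, v) in f_i, and replace dx_i by d F_i = (∂F_i/∂u) du + (∂F_i/∂v) dv.
  For the x component: f_1(F) = 1; d F_1 = (v) du + (u - 6*v) dv
  For the y component: f_2(F) = 2*v*(-u + 3*v); d F_2 = (0) du + (0) dv
  For the z component: f_3(F) = 2*v*(u + v); d F_3 = (v) du + (u + 2*v) dv
Combining and collecting du, dv coefficients:
  coeff of du: v*(2*u*v + 2*v^2 + 1)
  coeff of dv: 2*u^2*v + 6*u*v^2 + u + 4*v^3 - 6*v
F^* omega = (v*(2*u*v + 2*v^2 + 1)) du + (2*u^2*v + 6*u*v^2 + u + 4*v^3 - 6*v) dv.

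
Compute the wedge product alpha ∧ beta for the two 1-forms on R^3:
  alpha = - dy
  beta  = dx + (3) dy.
alpha ∧ beta = (1) dx ∧ dy

Distribute the wedge, using dx_i ∧ dx_j = -dx_j ∧ dx_i and dx_i ∧ dx_i = 0. For each pair (i, j) with i < j, the coefficient of dx_i ∧ dx_j in alpha ∧ beta is (alpha_i * beta_j - alpha_j * beta_i). Collecting: alpha ∧ beta = (1) dx ∧ dy.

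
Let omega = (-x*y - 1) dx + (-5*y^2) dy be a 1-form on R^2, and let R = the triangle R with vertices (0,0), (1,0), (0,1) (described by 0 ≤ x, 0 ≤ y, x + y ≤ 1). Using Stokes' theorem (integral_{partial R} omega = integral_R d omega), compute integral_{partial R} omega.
integral_(partial R) omega = 1/6

Stokes: integral_partial_R omega = integral_R d omega with d omega = (∂Q/∂x - ∂P/∂y) dx ∧ dy.
  ∂Q/∂x = 0
  ∂P/∂y = -x
  integrand = ∂Q/∂x - ∂P/∂y = x.
Integrating over R: integral_0^1 integral_0^{1-x} (x) dy dx = 1/6.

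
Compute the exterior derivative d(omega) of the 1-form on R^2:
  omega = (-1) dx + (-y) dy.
d(omega) = 0

For a 1-form omega = sum_i f_i dx_i, the exterior derivative is
  d(omega) = sum_{i < j} (∂f_j/∂x_i - ∂f_i/∂x_j) dx_i ∧ dx_j.

Assembling: d(omega) = 0.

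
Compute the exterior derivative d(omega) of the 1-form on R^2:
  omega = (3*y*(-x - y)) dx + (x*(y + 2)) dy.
d(omega) = (3*x + 7*y + 2) dx ∧ dy

For a 1-form omega = sum_i f_i dx_i, the exterior derivative is
  d(omega) = sum_{i < j} (∂f_j/∂x_i - ∂f_i/∂x_j) dx_i ∧ dx_j.
  coefficient of dx ∧ dy: ∂f_2/∂x - ∂f_1/∂y = ∂(x*(y + 2))/∂x - ∂(3*y*(-x - y))/∂y = 3*x + 7*y + 2
Assembling: d(omega) = (3*x + 7*y + 2) dx ∧ dy.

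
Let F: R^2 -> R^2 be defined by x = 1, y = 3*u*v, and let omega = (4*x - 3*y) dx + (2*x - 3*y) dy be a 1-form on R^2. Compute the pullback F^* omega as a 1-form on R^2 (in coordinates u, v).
F^* omega = (3*v*(-9*u*v + 2)) du + (3*u*(-9*u*v + 2)) dv

Using F^*(f dg) = (f ∘ F) d(g ∘ F), substitute each coordinate x_i by F_i(u, v) in f_i, and replace dx_i by d F_i = (∂F_i/∂u) du + (∂F_i/∂v) dv.
  For the x component: f_1(F) = -9*u*v + 4; d F_1 = (0) du + (0) dv
  For the y component: f_2(F) = -9*u*v + 2; d F_2 = (3*v) du + (3*u) dv
Combining and collecting du, dv coefficients:
  coeff of du: 3*v*(-9*u*v + 2)
  coeff of dv: 3*u*(-9*u*v + 2)
F^* omega = (3*v*(-9*u*v + 2)) du + (3*u*(-9*u*v + 2)) dv.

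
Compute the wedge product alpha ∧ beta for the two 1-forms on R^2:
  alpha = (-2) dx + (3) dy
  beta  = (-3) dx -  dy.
alpha ∧ beta = (11) dx ∧ dy

Distribute the wedge, using dx_i ∧ dx_j = -dx_j ∧ dx_i and dx_i ∧ dx_i = 0. For each pair (i, j) with i < j, the coefficient of dx_i ∧ dx_j in alpha ∧ beta is (alpha_i * beta_j - alpha_j * beta_i). Collecting: alpha ∧ beta = (11) dx ∧ dy.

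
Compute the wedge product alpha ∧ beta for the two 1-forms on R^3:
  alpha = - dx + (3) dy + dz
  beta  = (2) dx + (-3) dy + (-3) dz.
alpha ∧ beta = (-3) dx ∧ dy + (1) dx ∧ dz + (-6) dy ∧ dz

Distribute the wedge, using dx_i ∧ dx_j = -dx_j ∧ dx_i and dx_i ∧ dx_i = 0. For each pair (i, j) with i < j, the coefficient of dx_i ∧ dx_j in alpha ∧ beta is (alpha_i * beta_j - alpha_j * beta_i). Collecting: alpha ∧ beta = (-3) dx ∧ dy + (1) dx ∧ dz + (-6) dy ∧ dz.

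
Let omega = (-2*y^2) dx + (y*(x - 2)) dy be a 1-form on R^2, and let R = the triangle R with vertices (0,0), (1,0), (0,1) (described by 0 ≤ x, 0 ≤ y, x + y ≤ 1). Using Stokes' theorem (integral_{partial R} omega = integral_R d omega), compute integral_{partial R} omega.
integral_(partial R) omega = 5/6

Stokes: integral_partial_R omega = integral_R d omega with d omega = (∂Q/∂x - ∂P/∂y) dx ∧ dy.
  ∂Q/∂x = y
  ∂P/∂y = -4*y
  integrand = ∂Q/∂x - ∂P/∂y = 5*y.
Integrating over R: integral_0^1 integral_0^{1-x} (5*y) dy dx = 5/6.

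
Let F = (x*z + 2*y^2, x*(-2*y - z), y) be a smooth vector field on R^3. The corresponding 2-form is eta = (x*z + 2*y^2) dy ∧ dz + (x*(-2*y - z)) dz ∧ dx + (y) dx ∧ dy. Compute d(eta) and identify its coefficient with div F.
d(eta) = (-2*x + z) dx ∧ dy ∧ dz; div F = -2*x + z

For a 2-form in R^3 of the form above, applying d gives a 3-form with coefficient ∂P/∂x + ∂Q/∂y + ∂R/∂z:
  ∂P/∂x = z
  ∂Q/∂y = -2*x
  ∂R/∂z = 0
Sum = -2*x + z, which is exactly div F.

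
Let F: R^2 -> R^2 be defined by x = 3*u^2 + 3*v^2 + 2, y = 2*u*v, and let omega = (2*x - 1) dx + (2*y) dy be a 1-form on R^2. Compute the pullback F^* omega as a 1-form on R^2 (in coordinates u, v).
F^* omega = (2*u*(18*u^2 + 22*v^2 + 9)) du + (2*v*(22*u^2 + 18*v^2 + 9)) dv

Using F^*(f dg) = (f ∘ F) d(g ∘ F), substitute each coordinate x_i by F_i(u, v) in f_i, and replace dx_i by d F_i = (∂F_i/∂u) du + (∂F_i/∂v) dv.
  For the x component: f_1(F) = 6*u^2 + 6*v^2 + 3; d F_1 = (6*u) du + (6*v) dv
  For the y component: f_2(F) = 4*u*v; d F_2 = (2*v) du + (2*u) dv
Combining and collecting du, dv coefficients:
  coeff of du: 2*u*(18*u^2 + 22*v^2 + 9)
  coeff of dv: 2*v*(22*u^2 + 18*v^2 + 9)
F^* omega = (2*u*(18*u^2 + 22*v^2 + 9)) du + (2*v*(22*u^2 + 18*v^2 + 9)) dv.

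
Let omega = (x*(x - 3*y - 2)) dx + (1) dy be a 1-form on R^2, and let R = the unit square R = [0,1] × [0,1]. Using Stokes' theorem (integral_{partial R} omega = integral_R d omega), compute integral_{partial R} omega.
integral_(partial R) omega = 3/2

Stokes: integral_partial_R omega = integral_R d omega with d omega = (∂Q/∂x - ∂P/∂y) dx ∧ dy.
  ∂Q/∂x = 0
  ∂P/∂y = -3*x
  integrand = ∂Q/∂x - ∂P/∂y = 3*x.
Integrating over R: integral_0^1 integral_0^1 (3*x) dx dy = 3/2.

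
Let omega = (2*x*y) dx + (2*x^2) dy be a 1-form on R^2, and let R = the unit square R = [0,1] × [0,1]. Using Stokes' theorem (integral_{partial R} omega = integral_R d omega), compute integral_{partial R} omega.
integral_(partial R) omega = 1

Stokes: integral_partial_R omega = integral_R d omega with d omega = (∂Q/∂x - ∂P/∂y) dx ∧ dy.
  ∂Q/∂x = 4*x
  ∂P/∂y = 2*x
  integrand = ∂Q/∂x - ∂P/∂y = 2*x.
Integrating over R: integral_0^1 integral_0^1 (2*x) dx dy = 1.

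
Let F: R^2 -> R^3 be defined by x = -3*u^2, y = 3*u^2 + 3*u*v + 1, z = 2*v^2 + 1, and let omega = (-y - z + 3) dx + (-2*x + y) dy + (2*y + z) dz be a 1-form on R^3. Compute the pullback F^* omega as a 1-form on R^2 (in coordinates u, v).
F^* omega = (72*u^3 + 63*u^2*v + 21*u*v^2 + 3*v) du + (27*u^3 + 33*u^2*v + 24*u*v^2 + 3*u + 8*v^3 + 12*v) dv

Using F^*(f dg) = (f ∘ F) d(g ∘ F), substitute each coordinate x_i by F_i(u, v) in f_i, and replace dx_i by d F_i = (∂F_i/∂u) du + (∂F_i/∂v) dv.
  For the x component: f_1(F) = -3*u^2 - 3*u*v - 2*v^2 + 1; d F_1 = (-6*u) du + (0) dv
  For the y component: f_2(F) = 9*u^2 + 3*u*v + 1; d F_2 = (6*u + 3*v) du + (3*u) dv
  For the z component: f_3(F) = 6*u^2 + 6*u*v + 2*v^2 + 3; d F_3 = (0) du + (4*v) dv
Combining and collecting du, dv coefficients:
  coeff of du: 72*u^3 + 63*u^2*v + 21*u*v^2 + 3*v
  coeff of dv: 27*u^3 + 33*u^2*v + 24*u*v^2 + 3*u + 8*v^3 + 12*v
F^* omega = (72*u^3 + 63*u^2*v + 21*u*v^2 + 3*v) du + (27*u^3 + 33*u^2*v + 24*u*v^2 + 3*u + 8*v^3 + 12*v) dv.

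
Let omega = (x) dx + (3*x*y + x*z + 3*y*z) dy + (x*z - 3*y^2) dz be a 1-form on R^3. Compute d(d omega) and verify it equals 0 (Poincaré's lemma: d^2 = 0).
d(d omega) = 0

Step 1: d omega = sum_{i<j} (∂f_j/∂x_i - ∂f_i/∂x_j) dx_i ∧ dx_j:
  coeff of dx ∧ dy: 3*y + z
  coeff of dx ∧ dz: z
  coeff of dy ∧ dz: -x - 9*y
Step 2: Apply d again to each 2-form coefficient. The only possible 3-form in R^3 is dx ∧ dy ∧ dz, with coefficient
  ∂(coeff of dy∧dz)/∂x - ∂(coeff of dx∧dz)/∂y + ∂(coeff of dx∧dy)/∂z
  = ∂/∂x (-x - 9*y) - ∂/∂y (z) + ∂/∂z (3*y + z).
Each of these terms simplifies to sums of mixed partials that cancel in pairs. The result is 0 (by equality of mixed partials for smooth functions — Schwarz / Clairaut).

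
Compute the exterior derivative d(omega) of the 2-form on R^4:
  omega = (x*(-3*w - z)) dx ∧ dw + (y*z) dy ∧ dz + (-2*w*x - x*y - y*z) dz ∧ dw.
d(omega) = (-2*w + x - y) dx ∧ dz ∧ dw + (-x - z) dy ∧ dz ∧ dw

For a 2-form omega = sum_{i<j} g_{ij} dx_i ∧ dx_j, the exterior derivative is
  d(omega) = sum_{i<j} d(g_{ij}) ∧ dx_i ∧ dx_j = sum_{i<j, k} (∂g_{ij}/∂x_k) dx_k ∧ dx_i ∧ dx_j.
Expand each term, using dx_k ∧ dx_i ∧ dx_j = sgn(permutation) dx_{(a)} ∧ dx_{(b)} ∧ dx_{(c)} with (a < b < c) sorted:
  d(x*(-3*w - z)) includes (∂/∂z)(x*(-3*w - z)) dz = (-x) dz, which multiplied by dx ∧ dw gives (x) dx ∧ dz ∧ dw
  d(-2*w*x - x*y - y*z) includes (∂/∂x)(-2*w*x - x*y - y*z) dx = (-2*w - y) dx, which multiplied by dz ∧ dw gives (-2*w - y) dx ∧ dz ∧ dw
  d(-2*w*x - x*y - y*z) includes (∂/∂y)(-2*w*x - x*y - y*z) dy = (-x - z) dy, which multiplied by dz ∧ dw gives (-x - z) dy ∧ dz ∧ dw
Collecting like 3-forms: d(omega) = (-2*w + x - y) dx ∧ dz ∧ dw + (-x - z) dy ∧ dz ∧ dw.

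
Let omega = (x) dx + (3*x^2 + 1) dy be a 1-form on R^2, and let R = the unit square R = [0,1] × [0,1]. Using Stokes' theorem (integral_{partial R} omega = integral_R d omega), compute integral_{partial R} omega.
integral_(partial R) omega = 3

Stokes: integral_partial_R omega = integral_R d omega with d omega = (∂Q/∂x - ∂P/∂y) dx ∧ dy.
  ∂Q/∂x = 6*x
  ∂P/∂y = 0
  integrand = ∂Q/∂x - ∂P/∂y = 6*x.
Integrating over R: integral_0^1 integral_0^1 (6*x) dx dy = 3.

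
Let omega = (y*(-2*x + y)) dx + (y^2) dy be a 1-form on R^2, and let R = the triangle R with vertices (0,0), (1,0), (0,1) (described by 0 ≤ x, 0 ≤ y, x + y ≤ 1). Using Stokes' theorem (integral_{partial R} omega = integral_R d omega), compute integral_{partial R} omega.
integral_(partial R) omega = 0

Stokes: integral_partial_R omega = integral_R d omega with d omega = (∂Q/∂x - ∂P/∂y) dx ∧ dy.
  ∂Q/∂x = 0
  ∂P/∂y = -2*x + 2*y
  integrand = ∂Q/∂x - ∂P/∂y = 2*x - 2*y.
Integrating over R: integral_0^1 integral_0^{1-x} (2*x - 2*y) dy dx = 0.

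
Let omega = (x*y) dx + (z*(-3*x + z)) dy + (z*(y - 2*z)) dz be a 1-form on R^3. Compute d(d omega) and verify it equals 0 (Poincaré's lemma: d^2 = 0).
d(d omega) = 0

Step 1: d omega = sum_{i<j} (∂f_j/∂x_i - ∂f_i/∂x_j) dx_i ∧ dx_j:
  coeff of dx ∧ dy: -x - 3*z
  coeff of dx ∧ dz: 0
  coeff of dy ∧ dz: 3*x - z
Step 2: Apply d again to each 2-form coefficient. The only possible 3-form in R^3 is dx ∧ dy ∧ dz, with coefficient
  ∂(coeff of dy∧dz)/∂x - ∂(coeff of dx∧dz)/∂y + ∂(coeff of dx∧dy)/∂z
  = ∂/∂x (3*x - z) - ∂/∂y (0) + ∂/∂z (-x - 3*z).
Each of these terms simplifies to sums of mixed partials that cancel in pairs. The result is 0 (by equality of mixed partials for smooth functions — Schwarz / Clairaut).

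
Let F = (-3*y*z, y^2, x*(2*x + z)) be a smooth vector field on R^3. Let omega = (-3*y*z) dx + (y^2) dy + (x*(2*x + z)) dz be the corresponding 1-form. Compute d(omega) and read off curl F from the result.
d(omega) = (0) dy ∧ dz + (-4*x - 3*y - z) dz ∧ dx + (3*z) dx ∧ dy; curl F = (0, -4*x - 3*y - z, 3*z)

d omega = sum_{i<j} (∂f_j/∂x_i - ∂f_i/∂x_j) dx_i ∧ dx_j. Under the identification (dy ∧ dz, dz ∧ dx, dx ∧ dy) ↔ (e_x, e_y, e_z), the coefficients are exactly the components of curl F. Compute:
  ∂R/∂y - ∂Q/∂z = (0) - (0) = 0
  ∂P/∂z - ∂R/∂x = (-3*y) - (4*x + z) = -4*x - 3*y - z
  ∂Q/∂x - ∂P/∂y = (0) - (-3*z) = 3*z.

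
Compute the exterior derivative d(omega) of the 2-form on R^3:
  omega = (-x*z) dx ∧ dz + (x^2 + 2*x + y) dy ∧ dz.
d(omega) = (2*x + 2) dx ∧ dy ∧ dz

For a 2-form omega = sum_{i<j} g_{ij} dx_i ∧ dx_j, the exterior derivative is
  d(omega) = sum_{i<j} d(g_{ij}) ∧ dx_i ∧ dx_j = sum_{i<j, k} (∂g_{ij}/∂x_k) dx_k ∧ dx_i ∧ dx_j.
Expand each term, using dx_k ∧ dx_i ∧ dx_j = sgn(permutation) dx_{(a)} ∧ dx_{(b)} ∧ dx_{(c)} with (a < b < c) sorted:
  d(x^2 + 2*x + y) includes (∂/∂x)(x^2 + 2*x + y) dx = (2*x + 2) dx, which multiplied by dy ∧ dz gives (2*x + 2) dx ∧ dy ∧ dz
Collecting like 3-forms: d(omega) = (2*x + 2) dx ∧ dy ∧ dz.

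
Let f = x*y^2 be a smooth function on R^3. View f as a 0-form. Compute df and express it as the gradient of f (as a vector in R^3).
df = (y^2) dx + (2*x*y) dy + (0) dz; grad f = (y^2, 2*x*y, 0)

For a 0-form f, d f = (∂f/∂x) dx + (∂f/∂y) dy + (∂f/∂z) dz. The components of the vector representation are exactly the entries of grad f in Cartesian coordinates:
  ∂f/∂x = y^2
  ∂f/∂y = 2*x*y
  ∂f/∂z = 0.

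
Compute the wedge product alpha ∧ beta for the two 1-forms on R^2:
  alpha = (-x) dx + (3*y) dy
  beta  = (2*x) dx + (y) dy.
alpha ∧ beta = (-7*x*y) dx ∧ dy

Distribute the wedge, using dx_i ∧ dx_j = -dx_j ∧ dx_i and dx_i ∧ dx_i = 0. For each pair (i, j) with i < j, the coefficient of dx_i ∧ dx_j in alpha ∧ beta is (alpha_i * beta_j - alpha_j * beta_i). Collecting: alpha ∧ beta = (-7*x*y) dx ∧ dy.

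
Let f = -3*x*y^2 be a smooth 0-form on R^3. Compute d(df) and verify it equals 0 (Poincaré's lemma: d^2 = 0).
d(df) = 0

Step 1: df = sum_i (∂f/∂x_i) dx_i = (-3*y^2) dx + (-6*x*y) dy + (0) dz.
Step 2: Apply d again. Using the 1-form formula, the coefficient of dx ∧ dy in d(df) is ∂^2 f/∂x ∂y - ∂^2 f/∂y ∂x = (-6*y) - (-6*y) = 0 (equality of mixed partials for smooth f).
Similarly for dx ∧ dz and dy ∧ dz — all coefficients vanish. So d(df) = 0.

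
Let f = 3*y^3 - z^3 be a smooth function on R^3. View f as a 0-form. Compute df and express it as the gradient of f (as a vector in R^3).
df = (0) dx + (9*y^2) dy + (-3*z^2) dz; grad f = (0, 9*y^2, -3*z^2)

For a 0-form f, d f = (∂f/∂x) dx + (∂f/∂y) dy + (∂f/∂z) dz. The components of the vector representation are exactly the entries of grad f in Cartesian coordinates:
  ∂f/∂x = 0
  ∂f/∂y = 9*y^2
  ∂f/∂z = -3*z^2.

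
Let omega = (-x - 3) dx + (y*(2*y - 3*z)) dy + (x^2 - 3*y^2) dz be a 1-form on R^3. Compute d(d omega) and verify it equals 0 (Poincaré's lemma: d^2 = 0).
d(d omega) = 0

Step 1: d omega = sum_{i<j} (∂f_j/∂x_i - ∂f_i/∂x_j) dx_i ∧ dx_j:
  coeff of dx ∧ dy: 0
  coeff of dx ∧ dz: 2*x
  coeff of dy ∧ dz: -3*y
Step 2: Apply d again to each 2-form coefficient. The only possible 3-form in R^3 is dx ∧ dy ∧ dz, with coefficient
  ∂(coeff of dy∧dz)/∂x - ∂(coeff of dx∧dz)/∂y + ∂(coeff of dx∧dy)/∂z
  = ∂/∂x (-3*y) - ∂/∂y (2*x) + ∂/∂z (0).
Each of these terms simplifies to sums of mixed partials that cancel in pairs. The result is 0 (by equality of mixed partials for smooth functions — Schwarz / Clairaut).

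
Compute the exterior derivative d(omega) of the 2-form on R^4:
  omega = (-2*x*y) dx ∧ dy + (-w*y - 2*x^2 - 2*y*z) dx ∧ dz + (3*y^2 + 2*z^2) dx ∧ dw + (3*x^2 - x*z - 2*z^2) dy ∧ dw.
d(omega) = (w + 2*z) dx ∧ dy ∧ dz + (-y - 4*z) dx ∧ dz ∧ dw + (6*x - 6*y - z) dx ∧ dy ∧ dw + (x + 4*z) dy ∧ dz ∧ dw

For a 2-form omega = sum_{i<j} g_{ij} dx_i ∧ dx_j, the exterior derivative is
  d(omega) = sum_{i<j} d(g_{ij}) ∧ dx_i ∧ dx_j = sum_{i<j, k} (∂g_{ij}/∂x_k) dx_k ∧ dx_i ∧ dx_j.
Expand each term, using dx_k ∧ dx_i ∧ dx_j = sgn(permutation) dx_{(a)} ∧ dx_{(b)} ∧ dx_{(c)} with (a < b < c) sorted:
  d(-w*y - 2*x^2 - 2*y*z) includes (∂/∂y)(-w*y - 2*x^2 - 2*y*z) dy = (-w - 2*z) dy, which multiplied by dx ∧ dz gives (w + 2*z) dx ∧ dy ∧ dz
  d(-w*y - 2*x^2 - 2*y*z) includes (∂/∂w)(-w*y - 2*x^2 - 2*y*z) dw = (-y) dw, which multiplied by dx ∧ dz gives (-y) dx ∧ dz ∧ dw
  d(3*y^2 + 2*z^2) includes (∂/∂y)(3*y^2 + 2*z^2) dy = (6*y) dy, which multiplied by dx ∧ dw gives (-6*y) dx ∧ dy ∧ dw
  d(3*y^2 + 2*z^2) includes (∂/∂z)(3*y^2 + 2*z^2) dz = (4*z) dz, which multiplied by dx ∧ dw gives (-4*z) dx ∧ dz ∧ dw
  d(3*x^2 - x*z - 2*z^2) includes (∂/∂x)(3*x^2 - x*z - 2*z^2) dx = (6*x - z) dx, which multiplied by dy ∧ dw gives (6*x - z) dx ∧ dy ∧ dw
  d(3*x^2 - x*z - 2*z^2) includes (∂/∂z)(3*x^2 - x*z - 2*z^2) dz = (-x - 4*z) dz, which multiplied by dy ∧ dw gives (x + 4*z) dy ∧ dz ∧ dw
Collecting like 3-forms: d(omega) = (w + 2*z) dx ∧ dy ∧ dz + (-y - 4*z) dx ∧ dz ∧ dw + (6*x - 6*y - z) dx ∧ dy ∧ dw + (x + 4*z) dy ∧ dz ∧ dw.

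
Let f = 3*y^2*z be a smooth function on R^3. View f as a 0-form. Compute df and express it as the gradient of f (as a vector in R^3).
df = (0) dx + (6*y*z) dy + (3*y^2) dz; grad f = (0, 6*y*z, 3*y^2)

For a 0-form f, d f = (∂f/∂x) dx + (∂f/∂y) dy + (∂f/∂z) dz. The components of the vector representation are exactly the entries of grad f in Cartesian coordinates:
  ∂f/∂x = 0
  ∂f/∂y = 6*y*z
  ∂f/∂z = 3*y^2.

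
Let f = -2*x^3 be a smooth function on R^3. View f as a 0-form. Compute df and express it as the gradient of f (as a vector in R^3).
df = (-6*x^2) dx + (0) dy + (0) dz; grad f = (-6*x^2, 0, 0)

For a 0-form f, d f = (∂f/∂x) dx + (∂f/∂y) dy + (∂f/∂z) dz. The components of the vector representation are exactly the entries of grad f in Cartesian coordinates:
  ∂f/∂x = -6*x^2
  ∂f/∂y = 0
  ∂f/∂z = 0.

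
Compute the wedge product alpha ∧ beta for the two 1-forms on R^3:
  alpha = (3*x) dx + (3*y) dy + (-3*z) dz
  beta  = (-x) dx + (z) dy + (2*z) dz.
alpha ∧ beta = (3*x*(y + z)) dx ∧ dy + (3*x*z) dx ∧ dz + (3*z*(2*y + z)) dy ∧ dz

Distribute the wedge, using dx_i ∧ dx_j = -dx_j ∧ dx_i and dx_i ∧ dx_i = 0. For each pair (i, j) with i < j, the coefficient of dx_i ∧ dx_j in alpha ∧ beta is (alpha_i * beta_j - alpha_j * beta_i). Collecting: alpha ∧ beta = (3*x*(y + z)) dx ∧ dy + (3*x*z) dx ∧ dz + (3*z*(2*y + z)) dy ∧ dz.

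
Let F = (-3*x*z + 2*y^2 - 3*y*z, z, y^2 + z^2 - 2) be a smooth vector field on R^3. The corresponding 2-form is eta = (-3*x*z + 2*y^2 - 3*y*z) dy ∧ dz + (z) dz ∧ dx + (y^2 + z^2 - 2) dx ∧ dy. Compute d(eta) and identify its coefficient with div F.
d(eta) = (-z) dx ∧ dy ∧ dz; div F = -z

For a 2-form in R^3 of the form above, applying d gives a 3-form with coefficient ∂P/∂x + ∂Q/∂y + ∂R/∂z:
  ∂P/∂x = -3*z
  ∂Q/∂y = 0
  ∂R/∂z = 2*z
Sum = -z, which is exactly div F.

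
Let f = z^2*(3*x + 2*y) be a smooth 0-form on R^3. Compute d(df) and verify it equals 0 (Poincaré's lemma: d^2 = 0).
d(df) = 0

Step 1: df = sum_i (∂f/∂x_i) dx_i = (3*z^2) dx + (2*z^2) dy + (2*z*(3*x + 2*y)) dz.
Step 2: Apply d again. Using the 1-form formula, the coefficient of dx ∧ dy in d(df) is ∂^2 f/∂x ∂y - ∂^2 f/∂y ∂x = (0) - (0) = 0 (equality of mixed partials for smooth f).
Similarly for dx ∧ dz and dy ∧ dz — all coefficients vanish. So d(df) = 0.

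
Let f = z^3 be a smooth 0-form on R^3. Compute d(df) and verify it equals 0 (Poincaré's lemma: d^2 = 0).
d(df) = 0

Step 1: df = sum_i (∂f/∂x_i) dx_i = (0) dx + (0) dy + (3*z^2) dz.
Step 2: Apply d again. Using the 1-form formula, the coefficient of dx ∧ dy in d(df) is ∂^2 f/∂x ∂y - ∂^2 f/∂y ∂x = (0) - (0) = 0 (equality of mixed partials for smooth f).
Similarly for dx ∧ dz and dy ∧ dz — all coefficients vanish. So d(df) = 0.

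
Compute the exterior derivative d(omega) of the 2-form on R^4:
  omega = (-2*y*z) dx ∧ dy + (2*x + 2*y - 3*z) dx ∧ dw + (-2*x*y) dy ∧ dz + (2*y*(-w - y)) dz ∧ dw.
d(omega) = (-4*y) dx ∧ dy ∧ dz + (-2) dx ∧ dy ∧ dw + (3) dx ∧ dz ∧ dw + (-2*w - 4*y) dy ∧ dz ∧ dw

For a 2-form omega = sum_{i<j} g_{ij} dx_i ∧ dx_j, the exterior derivative is
  d(omega) = sum_{i<j} d(g_{ij}) ∧ dx_i ∧ dx_j = sum_{i<j, k} (∂g_{ij}/∂x_k) dx_k ∧ dx_i ∧ dx_j.
Expand each term, using dx_k ∧ dx_i ∧ dx_j = sgn(permutation) dx_{(a)} ∧ dx_{(b)} ∧ dx_{(c)} with (a < b < c) sorted:
  d(-2*y*z) includes (∂/∂z)(-2*y*z) dz = (-2*y) dz, which multiplied by dx ∧ dy gives (-2*y) dx ∧ dy ∧ dz
  d(2*x + 2*y - 3*z) includes (∂/∂y)(2*x + 2*y - 3*z) dy = (2) dy, which multiplied by dx ∧ dw gives (-2) dx ∧ dy ∧ dw
  d(2*x + 2*y - 3*z) includes (∂/∂z)(2*x + 2*y - 3*z) dz = (-3) dz, which multiplied by dx ∧ dw gives (3) dx ∧ dz ∧ dw
  d(-2*x*y) includes (∂/∂x)(-2*x*y) dx = (-2*y) dx, which multiplied by dy ∧ dz gives (-2*y) dx ∧ dy ∧ dz
  d(2*y*(-w - y)) includes (∂/∂y)(2*y*(-w - y)) dy = (-2*w - 4*y) dy, which multiplied by dz ∧ dw gives (-2*w - 4*y) dy ∧ dz ∧ dw
Collecting like 3-forms: d(omega) = (-4*y) dx ∧ dy ∧ dz + (-2) dx ∧ dy ∧ dw + (3) dx ∧ dz ∧ dw + (-2*w - 4*y) dy ∧ dz ∧ dw.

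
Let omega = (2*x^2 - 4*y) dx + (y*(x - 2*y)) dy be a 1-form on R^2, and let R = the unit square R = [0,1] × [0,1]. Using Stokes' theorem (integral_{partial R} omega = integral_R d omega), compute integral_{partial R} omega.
integral_(partial R) omega = 9/2

Stokes: integral_partial_R omega = integral_R d omega with d omega = (∂Q/∂x - ∂P/∂y) dx ∧ dy.
  ∂Q/∂x = y
  ∂P/∂y = -4
  integrand = ∂Q/∂x - ∂P/∂y = y + 4.
Integrating over R: integral_0^1 integral_0^1 (y + 4) dx dy = 9/2.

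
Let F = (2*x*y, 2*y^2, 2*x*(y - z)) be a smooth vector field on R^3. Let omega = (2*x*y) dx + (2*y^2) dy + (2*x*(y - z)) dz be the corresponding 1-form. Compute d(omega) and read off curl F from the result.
d(omega) = (2*x) dy ∧ dz + (-2*y + 2*z) dz ∧ dx + (-2*x) dx ∧ dy; curl F = (2*x, -2*y + 2*z, -2*x)

d omega = sum_{i<j} (∂f_j/∂x_i - ∂f_i/∂x_j) dx_i ∧ dx_j. Under the identification (dy ∧ dz, dz ∧ dx, dx ∧ dy) ↔ (e_x, e_y, e_z), the coefficients are exactly the components of curl F. Compute:
  ∂R/∂y - ∂Q/∂z = (2*x) - (0) = 2*x
  ∂P/∂z - ∂R/∂x = (0) - (2*y - 2*z) = -2*y + 2*z
  ∂Q/∂x - ∂P/∂y = (0) - (2*x) = -2*x.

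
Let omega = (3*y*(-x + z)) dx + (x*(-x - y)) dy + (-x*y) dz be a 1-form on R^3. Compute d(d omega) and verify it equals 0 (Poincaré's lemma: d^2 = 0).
d(d omega) = 0

Step 1: d omega = sum_{i<j} (∂f_j/∂x_i - ∂f_i/∂x_j) dx_i ∧ dx_j:
  coeff of dx ∧ dy: x - y - 3*z
  coeff of dx ∧ dz: -4*y
  coeff of dy ∧ dz: -x
Step 2: Apply d again to each 2-form coefficient. The only possible 3-form in R^3 is dx ∧ dy ∧ dz, with coefficient
  ∂(coeff of dy∧dz)/∂x - ∂(coeff of dx∧dz)/∂y + ∂(coeff of dx∧dy)/∂z
  = ∂/∂x (-x) - ∂/∂y (-4*y) + ∂/∂z (x - y - 3*z).
Each of these terms simplifies to sums of mixed partials that cancel in pairs. The result is 0 (by equality of mixed partials for smooth functions — Schwarz / Clairaut).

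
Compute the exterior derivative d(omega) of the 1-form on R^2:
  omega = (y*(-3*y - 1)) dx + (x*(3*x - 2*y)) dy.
d(omega) = (6*x + 4*y + 1) dx ∧ dy

For a 1-form omega = sum_i f_i dx_i, the exterior derivative is
  d(omega) = sum_{i < j} (∂f_j/∂x_i - ∂f_i/∂x_j) dx_i ∧ dx_j.
  coefficient of dx ∧ dy: ∂f_2/∂x - ∂f_1/∂y = ∂(x*(3*x - 2*y))/∂x - ∂(y*(-3*y - 1))/∂y = 6*x + 4*y + 1
Assembling: d(omega) = (6*x + 4*y + 1) dx ∧ dy.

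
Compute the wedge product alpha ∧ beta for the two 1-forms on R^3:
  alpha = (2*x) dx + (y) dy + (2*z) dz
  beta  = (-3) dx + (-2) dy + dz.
alpha ∧ beta = (-4*x + 3*y) dx ∧ dy + (2*x + 6*z) dx ∧ dz + (y + 4*z) dy ∧ dz

Distribute the wedge, using dx_i ∧ dx_j = -dx_j ∧ dx_i and dx_i ∧ dx_i = 0. For each pair (i, j) with i < j, the coefficient of dx_i ∧ dx_j in alpha ∧ beta is (alpha_i * beta_j - alpha_j * beta_i). Collecting: alpha ∧ beta = (-4*x + 3*y) dx ∧ dy + (2*x + 6*z) dx ∧ dz + (y + 4*z) dy ∧ dz.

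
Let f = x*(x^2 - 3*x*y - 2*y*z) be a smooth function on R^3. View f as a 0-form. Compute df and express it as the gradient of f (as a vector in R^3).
df = (3*x^2 - 6*x*y - 2*y*z) dx + (x*(-3*x - 2*z)) dy + (-2*x*y) dz; grad f = (3*x^2 - 6*x*y - 2*y*z, x*(-3*x - 2*z), -2*x*y)

For a 0-form f, d f = (∂f/∂x) dx + (∂f/∂y) dy + (∂f/∂z) dz. The components of the vector representation are exactly the entries of grad f in Cartesian coordinates:
  ∂f/∂x = 3*x^2 - 6*x*y - 2*y*z
  ∂f/∂y = x*(-3*x - 2*z)
  ∂f/∂z = -2*x*y.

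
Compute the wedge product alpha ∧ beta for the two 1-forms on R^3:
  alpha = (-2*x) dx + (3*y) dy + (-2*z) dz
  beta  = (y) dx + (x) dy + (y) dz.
alpha ∧ beta = (-2*x^2 - 3*y^2) dx ∧ dy + (2*y*(-x + z)) dx ∧ dz + (2*x*z + 3*y^2) dy ∧ dz

Distribute the wedge, using dx_i ∧ dx_j = -dx_j ∧ dx_i and dx_i ∧ dx_i = 0. For each pair (i, j) with i < j, the coefficient of dx_i ∧ dx_j in alpha ∧ beta is (alpha_i * beta_j - alpha_j * beta_i). Collecting: alpha ∧ beta = (-2*x^2 - 3*y^2) dx ∧ dy + (2*y*(-x + z)) dx ∧ dz + (2*x*z + 3*y^2) dy ∧ dz.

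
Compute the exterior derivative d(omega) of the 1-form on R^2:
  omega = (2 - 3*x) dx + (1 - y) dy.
d(omega) = 0

For a 1-form omega = sum_i f_i dx_i, the exterior derivative is
  d(omega) = sum_{i < j} (∂f_j/∂x_i - ∂f_i/∂x_j) dx_i ∧ dx_j.

Assembling: d(omega) = 0.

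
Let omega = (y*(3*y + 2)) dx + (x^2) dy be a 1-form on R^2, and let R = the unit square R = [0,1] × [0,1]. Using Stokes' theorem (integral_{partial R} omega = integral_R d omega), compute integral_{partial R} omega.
integral_(partial R) omega = -4

Stokes: integral_partial_R omega = integral_R d omega with d omega = (∂Q/∂x - ∂P/∂y) dx ∧ dy.
  ∂Q/∂x = 2*x
  ∂P/∂y = 6*y + 2
  integrand = ∂Q/∂x - ∂P/∂y = 2*x - 6*y - 2.
Integrating over R: integral_0^1 integral_0^1 (2*x - 6*y - 2) dx dy = -4.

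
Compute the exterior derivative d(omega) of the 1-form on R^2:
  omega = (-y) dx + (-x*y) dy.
d(omega) = (1 - y) dx ∧ dy

For a 1-form omega = sum_i f_i dx_i, the exterior derivative is
  d(omega) = sum_{i < j} (∂f_j/∂x_i - ∂f_i/∂x_j) dx_i ∧ dx_j.
  coefficient of dx ∧ dy: ∂f_2/∂x - ∂f_1/∂y = ∂(-x*y)/∂x - ∂(-y)/∂y = 1 - y
Assembling: d(omega) = (1 - y) dx ∧ dy.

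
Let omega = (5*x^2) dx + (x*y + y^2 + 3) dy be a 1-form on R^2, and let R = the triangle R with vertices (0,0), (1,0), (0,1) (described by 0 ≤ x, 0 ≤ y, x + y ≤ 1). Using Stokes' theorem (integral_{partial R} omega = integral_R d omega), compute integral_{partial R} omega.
integral_(partial R) omega = 1/6

Stokes: integral_partial_R omega = integral_R d omega with d omega = (∂Q/∂x - ∂P/∂y) dx ∧ dy.
  ∂Q/∂x = y
  ∂P/∂y = 0
  integrand = ∂Q/∂x - ∂P/∂y = y.
Integrating over R: integral_0^1 integral_0^{1-x} (y) dy dx = 1/6.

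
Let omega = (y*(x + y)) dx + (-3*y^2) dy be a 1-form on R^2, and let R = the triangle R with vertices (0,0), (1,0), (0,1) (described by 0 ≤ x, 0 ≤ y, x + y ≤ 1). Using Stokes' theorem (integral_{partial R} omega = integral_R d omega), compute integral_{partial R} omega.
integral_(partial R) omega = -1/2

Stokes: integral_partial_R omega = integral_R d omega with d omega = (∂Q/∂x - ∂P/∂y) dx ∧ dy.
  ∂Q/∂x = 0
  ∂P/∂y = x + 2*y
  integrand = ∂Q/∂x - ∂P/∂y = -x - 2*y.
Integrating over R: integral_0^1 integral_0^{1-x} (-x - 2*y) dy dx = -1/2.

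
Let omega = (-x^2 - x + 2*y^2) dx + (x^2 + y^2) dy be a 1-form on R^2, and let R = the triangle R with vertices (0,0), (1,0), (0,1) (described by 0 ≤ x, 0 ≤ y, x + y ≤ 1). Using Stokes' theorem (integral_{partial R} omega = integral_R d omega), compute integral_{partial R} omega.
integral_(partial R) omega = -1/3

Stokes: integral_partial_R omega = integral_R d omega with d omega = (∂Q/∂x - ∂P/∂y) dx ∧ dy.
  ∂Q/∂x = 2*x
  ∂P/∂y = 4*y
  integrand = ∂Q/∂x - ∂P/∂y = 2*x - 4*y.
Integrating over R: integral_0^1 integral_0^{1-x} (2*x - 4*y) dy dx = -1/3.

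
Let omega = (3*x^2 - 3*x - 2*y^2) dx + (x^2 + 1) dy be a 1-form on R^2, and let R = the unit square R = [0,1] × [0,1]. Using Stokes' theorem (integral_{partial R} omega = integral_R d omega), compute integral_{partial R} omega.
integral_(partial R) omega = 3

Stokes: integral_partial_R omega = integral_R d omega with d omega = (∂Q/∂x - ∂P/∂y) dx ∧ dy.
  ∂Q/∂x = 2*x
  ∂P/∂y = -4*y
  integrand = ∂Q/∂x - ∂P/∂y = 2*x + 4*y.
Integrating over R: integral_0^1 integral_0^1 (2*x + 4*y) dx dy = 3.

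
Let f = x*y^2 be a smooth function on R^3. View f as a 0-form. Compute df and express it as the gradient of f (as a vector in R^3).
df = (y^2) dx + (2*x*y) dy + (0) dz; grad f = (y^2, 2*x*y, 0)

For a 0-form f, d f = (∂f/∂x) dx + (∂f/∂y) dy + (∂f/∂z) dz. The components of the vector representation are exactly the entries of grad f in Cartesian coordinates:
  ∂f/∂x = y^2
  ∂f/∂y = 2*x*y
  ∂f/∂z = 0.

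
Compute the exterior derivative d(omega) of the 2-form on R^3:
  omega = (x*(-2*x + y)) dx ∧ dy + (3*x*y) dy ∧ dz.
d(omega) = (3*y) dx ∧ dy ∧ dz

For a 2-form omega = sum_{i<j} g_{ij} dx_i ∧ dx_j, the exterior derivative is
  d(omega) = sum_{i<j} d(g_{ij}) ∧ dx_i ∧ dx_j = sum_{i<j, k} (∂g_{ij}/∂x_k) dx_k ∧ dx_i ∧ dx_j.
Expand each term, using dx_k ∧ dx_i ∧ dx_j = sgn(permutation) dx_{(a)} ∧ dx_{(b)} ∧ dx_{(c)} with (a < b < c) sorted:
  d(3*x*y) includes (∂/∂x)(3*x*y) dx = (3*y) dx, which multiplied by dy ∧ dz gives (3*y) dx ∧ dy ∧ dz
Collecting like 3-forms: d(omega) = (3*y) dx ∧ dy ∧ dz.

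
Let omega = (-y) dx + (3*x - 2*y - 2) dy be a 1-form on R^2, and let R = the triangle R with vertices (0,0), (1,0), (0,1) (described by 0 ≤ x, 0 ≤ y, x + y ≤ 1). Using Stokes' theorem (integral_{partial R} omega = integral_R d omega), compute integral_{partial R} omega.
integral_(partial R) omega = 2

Stokes: integral_partial_R omega = integral_R d omega with d omega = (∂Q/∂x - ∂P/∂y) dx ∧ dy.
  ∂Q/∂x = 3
  ∂P/∂y = -1
  integrand = ∂Q/∂x - ∂P/∂y = 4.
Integrating over R: integral_0^1 integral_0^{1-x} (4) dy dx = 2.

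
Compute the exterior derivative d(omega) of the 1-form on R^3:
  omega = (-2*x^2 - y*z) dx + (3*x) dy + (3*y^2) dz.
d(omega) = (z + 3) dx ∧ dy + (y) dx ∧ dz + (6*y) dy ∧ dz

For a 1-form omega = sum_i f_i dx_i, the exterior derivative is
  d(omega) = sum_{i < j} (∂f_j/∂x_i - ∂f_i/∂x_j) dx_i ∧ dx_j.
  coefficient of dx ∧ dy: ∂f_2/∂x - ∂f_1/∂y = ∂(3*x)/∂x - ∂(-2*x^2 - y*z)/∂y = z + 3
  coefficient of dx ∧ dz: ∂f_3/∂x - ∂f_1/∂z = ∂(3*y^2)/∂x - ∂(-2*x^2 - y*z)/∂z = y
  coefficient of dy ∧ dz: ∂f_3/∂y - ∂f_2/∂z = ∂(3*y^2)/∂y - ∂(3*x)/∂z = 6*y
Assembling: d(omega) = (z + 3) dx ∧ dy + (y) dx ∧ dz + (6*y) dy ∧ dz.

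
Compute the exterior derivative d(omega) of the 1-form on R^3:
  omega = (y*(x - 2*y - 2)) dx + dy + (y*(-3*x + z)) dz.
d(omega) = (-x + 4*y + 2) dx ∧ dy + (-3*y) dx ∧ dz + (-3*x + z) dy ∧ dz

For a 1-form omega = sum_i f_i dx_i, the exterior derivative is
  d(omega) = sum_{i < j} (∂f_j/∂x_i - ∂f_i/∂x_j) dx_i ∧ dx_j.
  coefficient of dx ∧ dy: ∂f_2/∂x - ∂f_1/∂y = ∂(1)/∂x - ∂(y*(x - 2*y - 2))/∂y = -x + 4*y + 2
  coefficient of dx ∧ dz: ∂f_3/∂x - ∂f_1/∂z = ∂(y*(-3*x + z))/∂x - ∂(y*(x - 2*y - 2))/∂z = -3*y
  coefficient of dy ∧ dz: ∂f_3/∂y - ∂f_2/∂z = ∂(y*(-3*x + z))/∂y - ∂(1)/∂z = -3*x + z
Assembling: d(omega) = (-x + 4*y + 2) dx ∧ dy + (-3*y) dx ∧ dz + (-3*x + z) dy ∧ dz.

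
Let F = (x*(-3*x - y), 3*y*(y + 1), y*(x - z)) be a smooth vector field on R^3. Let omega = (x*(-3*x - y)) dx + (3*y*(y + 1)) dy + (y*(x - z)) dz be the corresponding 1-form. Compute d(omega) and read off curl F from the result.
d(omega) = (x - z) dy ∧ dz + (-y) dz ∧ dx + (x) dx ∧ dy; curl F = (x - z, -y, x)

d omega = sum_{i<j} (∂f_j/∂x_i - ∂f_i/∂x_j) dx_i ∧ dx_j. Under the identification (dy ∧ dz, dz ∧ dx, dx ∧ dy) ↔ (e_x, e_y, e_z), the coefficients are exactly the components of curl F. Compute:
  ∂R/∂y - ∂Q/∂z = (x - z) - (0) = x - z
  ∂P/∂z - ∂R/∂x = (0) - (y) = -y
  ∂Q/∂x - ∂P/∂y = (0) - (-x) = x.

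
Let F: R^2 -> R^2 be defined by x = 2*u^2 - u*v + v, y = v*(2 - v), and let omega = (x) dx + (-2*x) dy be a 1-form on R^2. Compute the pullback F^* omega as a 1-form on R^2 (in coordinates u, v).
F^* omega = (8*u^3 - 6*u^2*v + u*v^2 + 4*u*v - v^2) du + (-2*u^3 + 9*u^2*v - 6*u^2 - 4*u*v^2 + 2*u*v + 4*v^2 - 3*v) dv

Using F^*(f dg) = (f ∘ F) d(g ∘ F), substitute each coordinate x_i by F_i(u, v) in f_i, and replace dx_i by d F_i = (∂F_i/∂u) du + (∂F_i/∂v) dv.
  For the x component: f_1(F) = 2*u^2 - u*v + v; d F_1 = (4*u - v) du + (1 - u) dv
  For the y component: f_2(F) = -4*u^2 + 2*u*v - 2*v; d F_2 = (0) du + (2 - 2*v) dv
Combining and collecting du, dv coefficients:
  coeff of du: 8*u^3 - 6*u^2*v + u*v^2 + 4*u*v - v^2
  coeff of dv: -2*u^3 + 9*u^2*v - 6*u^2 - 4*u*v^2 + 2*u*v + 4*v^2 - 3*v
F^* omega = (8*u^3 - 6*u^2*v + u*v^2 + 4*u*v - v^2) du + (-2*u^3 + 9*u^2*v - 6*u^2 - 4*u*v^2 + 2*u*v + 4*v^2 - 3*v) dv.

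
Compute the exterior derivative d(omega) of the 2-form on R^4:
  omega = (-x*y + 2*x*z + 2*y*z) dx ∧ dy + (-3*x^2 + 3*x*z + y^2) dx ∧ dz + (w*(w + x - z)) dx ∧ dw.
d(omega) = (2*x) dx ∧ dy ∧ dz + (w) dx ∧ dz ∧ dw

For a 2-form omega = sum_{i<j} g_{ij} dx_i ∧ dx_j, the exterior derivative is
  d(omega) = sum_{i<j} d(g_{ij}) ∧ dx_i ∧ dx_j = sum_{i<j, k} (∂g_{ij}/∂x_k) dx_k ∧ dx_i ∧ dx_j.
Expand each term, using dx_k ∧ dx_i ∧ dx_j = sgn(permutation) dx_{(a)} ∧ dx_{(b)} ∧ dx_{(c)} with (a < b < c) sorted:
  d(-x*y + 2*x*z + 2*y*z) includes (∂/∂z)(-x*y + 2*x*z + 2*y*z) dz = (2*x + 2*y) dz, which multiplied by dx ∧ dy gives (2*x + 2*y) dx ∧ dy ∧ dz
  d(-3*x^2 + 3*x*z + y^2) includes (∂/∂y)(-3*x^2 + 3*x*z + y^2) dy = (2*y) dy, which multiplied by dx ∧ dz gives (-2*y) dx ∧ dy ∧ dz
  d(w*(w + x - z)) includes (∂/∂z)(w*(w + x - z)) dz = (-w) dz, which multiplied by dx ∧ dw gives (w) dx ∧ dz ∧ dw
Collecting like 3-forms: d(omega) = (2*x) dx ∧ dy ∧ dz + (w) dx ∧ dz ∧ dw.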